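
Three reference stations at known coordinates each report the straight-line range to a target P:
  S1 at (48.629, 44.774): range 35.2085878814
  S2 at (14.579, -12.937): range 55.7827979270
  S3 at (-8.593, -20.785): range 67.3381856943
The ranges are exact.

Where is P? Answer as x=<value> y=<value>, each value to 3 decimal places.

eq1: (x − 48.629)² + (y − 44.774)² = 35.2085878814²
eq2: (x − 14.579)² + (y + 12.937)² = 55.7827979270²
eq3: (x + 8.593)² + (y + 20.785)² = 67.3381856943²
eq1−eq2, eq1−eq3 (x²,y² cancel):
  -68.100·x − 115.422·y = -5861.653391
  -114.444·x − 131.118·y = -7158.421435
det = -68.100·-131.118 − -115.422·-114.444 = -4280.219568
x = (-5861.653391·-131.118 − -115.422·-7158.421435) / -4280.219568 = 13.473853
y = (-68.100·-7158.421435 − -5861.653391·-114.444) / -4280.219568 = 42.834849

x=13.474 y=42.835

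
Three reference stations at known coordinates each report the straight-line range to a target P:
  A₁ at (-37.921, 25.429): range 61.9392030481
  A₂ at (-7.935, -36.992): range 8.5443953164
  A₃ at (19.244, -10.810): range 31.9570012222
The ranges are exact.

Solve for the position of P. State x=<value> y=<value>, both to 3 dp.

eq1: (x + 37.921)² + (y − 25.429)² = 61.9392030481²
eq2: (x + 7.935)² + (y + 36.992)² = 8.5443953164²
eq3: (x − 19.244)² + (y + 10.810)² = 31.9570012222²
eq1−eq2, eq1−eq3 (x²,y² cancel):
  59.972·x − 124.842·y = 3110.194190
  114.330·x − 72.478·y = 1217.766301
det = 59.972·-72.478 − -124.842·114.330 = 9926.535244
x = (3110.194190·-72.478 − -124.842·1217.766301) / 9926.535244 = -7.393544
y = (59.972·1217.766301 − 3110.194190·114.330) / 9926.535244 = -28.464778

x=-7.394 y=-28.465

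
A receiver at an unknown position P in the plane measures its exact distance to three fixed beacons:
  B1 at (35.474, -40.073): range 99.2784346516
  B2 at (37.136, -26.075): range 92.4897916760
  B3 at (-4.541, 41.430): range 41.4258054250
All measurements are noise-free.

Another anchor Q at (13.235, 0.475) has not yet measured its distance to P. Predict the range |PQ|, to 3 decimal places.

eq1: (x − 35.474)² + (y + 40.073)² = 99.2784346516²
eq2: (x − 37.136)² + (y + 26.075)² = 92.4897916760²
eq3: (x + 4.541)² + (y − 41.430)² = 41.4258054250²
eq2−eq1, eq2−eq3 (x²,y² cancel):
  -3.324·x − 27.996·y = -496.584139
  -83.354·x + 135.010·y = 6516.341669
det = -3.324·135.010 − -27.996·-83.354 = -2782.351824
x = (-496.584139·135.010 − -27.996·6516.341669) / -2782.351824 = -41.471275
y = (-3.324·6516.341669 − -496.584139·-83.354) / -2782.351824 = 22.661618
|P − Q| = √((-41.471275 − 13.235)² + (22.661618 − 0.475)²) = 59.034079

59.034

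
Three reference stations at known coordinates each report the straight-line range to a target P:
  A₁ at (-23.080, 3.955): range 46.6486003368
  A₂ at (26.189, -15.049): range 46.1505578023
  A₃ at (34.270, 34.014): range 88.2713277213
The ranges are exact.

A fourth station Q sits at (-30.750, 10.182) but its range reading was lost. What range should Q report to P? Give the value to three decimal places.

eq1: (x + 23.080)² + (y − 3.955)² = 46.6486003368²
eq2: (x − 26.189)² + (y + 15.049)² = 46.1505578023²
eq3: (x − 34.270)² + (y − 34.014)² = 88.2713277213²
eq3−eq2, eq3−eq1 (x²,y² cancel):
  -16.162·x − 98.126·y = 4242.904338
  -114.700·x − 60.118·y = 3832.678713
det = -16.162·-60.118 − -98.126·-114.700 = -10283.425084
x = (4242.904338·-60.118 − -98.126·3832.678713) / -10283.425084 = -11.767530
y = (-16.162·3832.678713 − 4242.904338·-114.700) / -10283.425084 = -41.301159
|P − Q| = √((-11.767530 − -30.750)² + (-41.301159 − 10.182)²) = 54.871211

54.871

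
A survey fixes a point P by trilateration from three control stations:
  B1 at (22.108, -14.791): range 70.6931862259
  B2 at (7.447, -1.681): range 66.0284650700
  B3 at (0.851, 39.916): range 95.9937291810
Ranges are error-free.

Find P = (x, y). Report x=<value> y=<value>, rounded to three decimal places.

x=-41.116 y=-46.418

eq1: (x − 22.108)² + (y + 14.791)² = 70.6931862259²
eq2: (x − 7.447)² + (y + 1.681)² = 66.0284650700²
eq3: (x − 0.851)² + (y − 39.916)² = 95.9937291810²
eq2−eq3, eq2−eq1 (x²,y² cancel):
  -13.192·x + 83.194·y = -3319.310156
  29.322·x − 26.220·y = 11.485396
det = -13.192·-26.220 − 83.194·29.322 = -2093.520228
x = (-3319.310156·-26.220 − 83.194·11.485396) / -2093.520228 = -41.115818
y = (-13.192·11.485396 − -3319.310156·29.322) / -2093.520228 = -46.418131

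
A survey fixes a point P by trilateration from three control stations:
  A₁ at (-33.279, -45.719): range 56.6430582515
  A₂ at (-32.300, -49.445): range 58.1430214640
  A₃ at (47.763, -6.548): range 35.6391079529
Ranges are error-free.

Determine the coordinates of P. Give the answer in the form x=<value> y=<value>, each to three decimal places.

x=12.632 y=-12.543

eq1: (x + 33.279)² + (y + 45.719)² = 56.6430582515²
eq2: (x + 32.300)² + (y + 49.445)² = 58.1430214640²
eq3: (x − 47.763)² + (y + 6.548)² = 35.6391079529²
eq3−eq2, eq3−eq1 (x²,y² cancel):
  -160.126·x − 85.794·y = -946.547377
  -162.084·x − 78.342·y = -1064.751703
det = -160.126·-78.342 − -85.794·-162.084 = -1361.243604
x = (-946.547377·-78.342 − -85.794·-1064.751703) / -1361.243604 = 12.631753
y = (-160.126·-1064.751703 − -946.547377·-162.084) / -1361.243604 = -12.543123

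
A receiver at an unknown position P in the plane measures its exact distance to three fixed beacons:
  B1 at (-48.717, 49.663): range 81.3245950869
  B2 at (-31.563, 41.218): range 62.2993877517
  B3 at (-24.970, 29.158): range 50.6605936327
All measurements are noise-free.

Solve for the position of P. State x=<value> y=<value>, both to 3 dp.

eq1: (x + 48.717)² + (y − 49.663)² = 81.3245950869²
eq2: (x + 31.563)² + (y − 41.218)² = 62.2993877517²
eq3: (x + 24.970)² + (y − 29.158)² = 50.6605936327²
eq2−eq1, eq2−eq3 (x²,y² cancel):
  -34.308·x + 16.890·y = -587.862887
  13.186·x − 24.120·y = 93.261338
det = -34.308·-24.120 − 16.890·13.186 = 604.797420
x = (-587.862887·-24.120 − 16.890·93.261338) / 604.797420 = 20.840150
y = (-34.308·93.261338 − -587.862887·13.186) / 604.797420 = 7.526405

x=20.840 y=7.526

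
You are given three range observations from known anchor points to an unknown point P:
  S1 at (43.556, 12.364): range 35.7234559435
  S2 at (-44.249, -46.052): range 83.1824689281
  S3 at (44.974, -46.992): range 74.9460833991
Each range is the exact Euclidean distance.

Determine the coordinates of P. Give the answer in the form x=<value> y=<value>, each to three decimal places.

eq1: (x − 43.556)² + (y − 12.364)² = 35.7234559435²
eq2: (x + 44.249)² + (y + 46.052)² = 83.1824689281²
eq3: (x − 44.974)² + (y + 46.992)² = 74.9460833991²
eq3−eq2, eq3−eq1 (x²,y² cancel):
  -178.446·x + 1.880·y = -1454.555755
  -2.836·x + 118.712·y = 2159.835004
det = -178.446·118.712 − 1.880·-2.836 = -21178.349872
x = (-1454.555755·118.712 − 1.880·2159.835004) / -21178.349872 = 8.345018
y = (-178.446·2159.835004 − -1454.555755·-2.836) / -21178.349872 = 18.393267

x=8.345 y=18.393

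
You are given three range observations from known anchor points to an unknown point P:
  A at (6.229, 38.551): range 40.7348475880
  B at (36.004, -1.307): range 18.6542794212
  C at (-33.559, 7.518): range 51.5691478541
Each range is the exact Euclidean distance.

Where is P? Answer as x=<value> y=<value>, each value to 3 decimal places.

x=17.362 y=-0.633

eq1: (x − 6.229)² + (y − 38.551)² = 40.7348475880²
eq2: (x − 36.004)² + (y + 1.307)² = 18.6542794212²
eq3: (x + 33.559)² + (y − 7.518)² = 51.5691478541²
eq1−eq2, eq1−eq3 (x²,y² cancel):
  59.550·x − 79.716·y = 1084.361890
  -79.576·x − 62.066·y = -1342.302439
det = 59.550·-62.066 − -79.716·-79.576 = -10039.510716
x = (1084.361890·-62.066 − -79.716·-1342.302439) / -10039.510716 = 17.361901
y = (59.550·-1342.302439 − 1084.361890·-79.576) / -10039.510716 = -0.633006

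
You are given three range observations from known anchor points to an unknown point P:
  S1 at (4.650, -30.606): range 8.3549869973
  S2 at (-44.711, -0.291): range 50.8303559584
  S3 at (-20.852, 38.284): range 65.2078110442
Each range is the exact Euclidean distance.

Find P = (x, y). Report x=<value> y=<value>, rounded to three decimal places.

x=0.620 y=-23.287

eq1: (x − 4.650)² + (y + 30.606)² = 8.3549869973²
eq2: (x + 44.711)² + (y + 0.291)² = 50.8303559584²
eq3: (x + 20.852)² + (y − 38.284)² = 65.2078110442²
eq3−eq2, eq3−eq1 (x²,y² cancel):
  -47.718·x − 77.150·y = 1767.021176
  51.004·x − 137.780·y = 3240.131989
det = -47.718·-137.780 − -77.150·51.004 = 10509.544640
x = (1767.021176·-137.780 − -77.150·3240.131989) / 10509.544640 = 0.620008
y = (-47.718·3240.131989 − 1767.021176·51.004) / 10509.544640 = -23.287190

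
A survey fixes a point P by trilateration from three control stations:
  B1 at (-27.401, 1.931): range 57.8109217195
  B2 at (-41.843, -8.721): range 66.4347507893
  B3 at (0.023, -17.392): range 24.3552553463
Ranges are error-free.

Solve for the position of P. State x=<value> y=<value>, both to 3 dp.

eq1: (x + 27.401)² + (y − 1.931)² = 57.8109217195²
eq2: (x + 41.843)² + (y + 8.721)² = 66.4347507893²
eq3: (x − 0.023)² + (y + 17.392)² = 24.3552553463²
eq1−eq3, eq1−eq2 (x²,y² cancel):
  54.848·x − 38.646·y = 2296.862838
  -28.884·x − 21.304·y = 0.875486
det = 54.848·-21.304 − -38.646·-28.884 = -2284.732856
x = (2296.862838·-21.304 − -38.646·0.875486) / -2284.732856 = 21.402297
y = (54.848·0.875486 − 2296.862838·-28.884) / -2284.732856 = -29.058367

x=21.402 y=-29.058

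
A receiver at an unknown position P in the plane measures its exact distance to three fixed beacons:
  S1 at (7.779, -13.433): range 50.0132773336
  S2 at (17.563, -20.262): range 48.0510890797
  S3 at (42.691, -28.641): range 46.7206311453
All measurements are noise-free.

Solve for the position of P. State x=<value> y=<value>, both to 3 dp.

eq1: (x − 7.779)² + (y + 13.433)² = 50.0132773336²
eq2: (x − 17.563)² + (y + 20.262)² = 48.0510890797²
eq3: (x − 42.691)² + (y + 28.641)² = 46.7206311453²
eq3−eq1, eq3−eq2 (x²,y² cancel):
  -69.824·x + 30.416·y = -2720.380567
  -50.256·x + 16.758·y = -2049.910536
det = -69.824·16.758 − 30.416·-50.256 = 358.475904
x = (-2720.380567·16.758 − 30.416·-2049.910536) / 358.475904 = 46.758907
y = (-69.824·-2049.910536 − -2720.380567·-50.256) / 358.475904 = 17.902200

x=46.759 y=17.902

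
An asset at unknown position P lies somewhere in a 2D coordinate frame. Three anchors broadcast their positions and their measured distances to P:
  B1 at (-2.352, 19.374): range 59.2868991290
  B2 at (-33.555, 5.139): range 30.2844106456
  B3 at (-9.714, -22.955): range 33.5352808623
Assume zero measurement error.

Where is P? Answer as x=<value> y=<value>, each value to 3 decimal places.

eq1: (x + 2.352)² + (y − 19.374)² = 59.2868991290²
eq2: (x + 33.555)² + (y − 5.139)² = 30.2844106456²
eq3: (x + 9.714)² + (y + 22.955)² = 33.5352808623²
eq1−eq2, eq1−eq3 (x²,y² cancel):
  -62.406·x − 28.470·y = 3369.254446
  -14.724·x − 84.658·y = 2630.731387
det = -62.406·-84.658 − -28.470·-14.724 = 4863.974868
x = (3369.254446·-84.658 − -28.470·2630.731387) / 4863.974868 = -43.243936
y = (-62.406·2630.731387 − 3369.254446·-14.724) / 4863.974868 = -23.553683

x=-43.244 y=-23.554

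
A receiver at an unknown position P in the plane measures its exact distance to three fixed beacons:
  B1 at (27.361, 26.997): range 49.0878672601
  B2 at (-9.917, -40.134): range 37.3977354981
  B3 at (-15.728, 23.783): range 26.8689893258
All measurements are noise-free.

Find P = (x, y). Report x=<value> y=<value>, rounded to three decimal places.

eq1: (x − 27.361)² + (y − 26.997)² = 49.0878672601²
eq2: (x + 9.917)² + (y + 40.134)² = 37.3977354981²
eq3: (x + 15.728)² + (y − 23.783)² = 26.8689893258²
eq2−eq3, eq2−eq1 (x²,y² cancel):
  -11.622·x + 127.834·y = -219.435739
  74.556·x + 134.262·y = -1242.650607
det = -11.622·134.262 − 127.834·74.556 = -11091.184668
x = (-219.435739·134.262 − 127.834·-1242.650607) / -11091.184668 = -11.666122
y = (-11.622·-1242.650607 − -219.435739·74.556) / -11091.184668 = -2.777191

x=-11.666 y=-2.777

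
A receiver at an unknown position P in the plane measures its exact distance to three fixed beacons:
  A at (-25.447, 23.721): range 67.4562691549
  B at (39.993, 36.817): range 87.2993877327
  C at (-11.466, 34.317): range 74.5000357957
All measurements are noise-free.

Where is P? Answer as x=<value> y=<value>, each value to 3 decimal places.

eq1: (x + 25.447)² + (y − 23.721)² = 67.4562691549²
eq2: (x − 39.993)² + (y − 36.817)² = 87.2993877327²
eq3: (x + 11.466)² + (y − 34.317)² = 74.5000357957²
eq1−eq3, eq1−eq2 (x²,y² cancel):
  27.962·x + 21.192·y = -901.017090
  130.880·x + 26.192·y = -1326.138962
det = 27.962·26.192 − 21.192·130.880 = -2041.228256
x = (-901.017090·26.192 − 21.192·-1326.138962) / -2041.228256 = -2.206562
y = (27.962·-1326.138962 − -901.017090·130.880) / -2041.228256 = -39.605379

x=-2.207 y=-39.605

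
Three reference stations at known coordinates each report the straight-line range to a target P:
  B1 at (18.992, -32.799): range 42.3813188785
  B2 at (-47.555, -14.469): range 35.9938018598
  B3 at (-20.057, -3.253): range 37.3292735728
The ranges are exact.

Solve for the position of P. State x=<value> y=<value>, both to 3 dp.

eq1: (x − 18.992)² + (y + 32.799)² = 42.3813188785²
eq2: (x + 47.555)² + (y + 14.469)² = 35.9938018598²
eq3: (x + 20.057)² + (y + 3.253)² = 37.3292735728²
eq2−eq1, eq2−eq3 (x²,y² cancel):
  133.094·x − 36.660·y = -1534.981939
  54.996·x + 22.432·y = -2155.885621
det = 133.094·22.432 − -36.660·54.996 = 5001.717968
x = (-1534.981939·22.432 − -36.660·-2155.885621) / 5001.717968 = -22.685702
y = (133.094·-2155.885621 − -1534.981939·54.996) / 5001.717968 = -40.489603

x=-22.686 y=-40.490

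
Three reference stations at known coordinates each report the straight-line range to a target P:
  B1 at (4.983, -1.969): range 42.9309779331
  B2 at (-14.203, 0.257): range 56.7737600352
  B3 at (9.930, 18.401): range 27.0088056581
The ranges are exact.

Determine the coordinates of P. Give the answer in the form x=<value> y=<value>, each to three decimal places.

eq1: (x − 4.983)² + (y + 1.969)² = 42.9309779331²
eq2: (x + 14.203)² + (y − 0.257)² = 56.7737600352²
eq3: (x − 9.930)² + (y − 18.401)² = 27.0088056581²
eq1−eq2, eq1−eq3 (x²,y² cancel):
  -38.372·x + 4.452·y = -1207.106954
  9.894·x + 40.740·y = 1522.087734
det = -38.372·40.740 − 4.452·9.894 = -1607.323368
x = (-1207.106954·40.740 − 4.452·1522.087734) / -1607.323368 = 34.811833
y = (-38.372·1522.087734 − -1207.106954·9.894) / -1607.323368 = 28.906712

x=34.812 y=28.907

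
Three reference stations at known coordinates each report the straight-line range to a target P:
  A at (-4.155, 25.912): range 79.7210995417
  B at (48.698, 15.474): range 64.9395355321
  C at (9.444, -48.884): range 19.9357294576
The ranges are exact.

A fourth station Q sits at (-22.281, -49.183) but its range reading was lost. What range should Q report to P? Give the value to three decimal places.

51.586

eq1: (x + 4.155)² + (y − 25.912)² = 79.7210995417²
eq2: (x − 48.698)² + (y − 15.474)² = 64.9395355321²
eq3: (x − 9.444)² + (y + 48.884)² = 19.9357294576²
eq2−eq1, eq2−eq3 (x²,y² cancel):
  -105.706·x + 20.876·y = -4060.554548
  -78.508·x − 128.716·y = 3687.604678
det = -105.706·-128.716 − 20.876·-78.508 = 15244.986504
x = (-4060.554548·-128.716 − 20.876·3687.604678) / 15244.986504 = 29.234260
y = (-105.706·3687.604678 − -4060.554548·-78.508) / 15244.986504 = -46.480065
|P − Q| = √((29.234260 − -22.281)² + (-46.480065 − -49.183)²) = 51.586121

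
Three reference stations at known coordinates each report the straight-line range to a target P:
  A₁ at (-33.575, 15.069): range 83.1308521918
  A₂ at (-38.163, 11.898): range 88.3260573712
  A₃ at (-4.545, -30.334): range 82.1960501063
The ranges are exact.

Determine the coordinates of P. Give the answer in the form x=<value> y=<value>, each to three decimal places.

eq1: (x + 33.575)² + (y − 15.069)² = 83.1308521918²
eq2: (x + 38.163)² + (y − 11.898)² = 88.3260573712²
eq3: (x + 4.545)² + (y + 30.334)² = 82.1960501063²
eq3−eq1, eq3−eq2 (x²,y² cancel):
  -58.060·x + 90.806·y = 258.998872
  -67.236·x + 84.464·y = -388.133366
det = -58.060·84.464 − 90.806·-67.236 = 1201.452376
x = (258.998872·84.464 − 90.806·-388.133366) / 1201.452376 = 47.543224
y = (-58.060·-388.133366 − 258.998872·-67.236) / 1201.452376 = 33.250649

x=47.543 y=33.251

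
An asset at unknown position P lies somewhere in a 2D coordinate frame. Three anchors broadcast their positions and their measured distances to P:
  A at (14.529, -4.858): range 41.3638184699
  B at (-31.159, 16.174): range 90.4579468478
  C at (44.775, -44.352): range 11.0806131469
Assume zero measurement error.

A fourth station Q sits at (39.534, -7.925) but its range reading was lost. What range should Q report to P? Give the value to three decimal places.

25.847

eq1: (x − 14.529)² + (y + 4.858)² = 41.3638184699²
eq2: (x + 31.159)² + (y − 16.174)² = 90.4579468478²
eq3: (x − 44.775)² + (y + 44.352)² = 11.0806131469²
eq2−eq1, eq2−eq3 (x²,y² cancel):
  91.376·x − 42.064·y = 5473.885118
  151.868·x − 121.052·y = 10799.279132
det = 91.376·-121.052 − -42.064·151.868 = -4673.072000
x = (5473.885118·-121.052 − -42.064·10799.279132) / -4673.072000 = 44.588199
y = (91.376·10799.279132 − 5473.885118·151.868) / -4673.072000 = -33.272962
|P − Q| = √((44.588199 − 39.534)² + (-33.272962 − -7.925)²) = 25.846936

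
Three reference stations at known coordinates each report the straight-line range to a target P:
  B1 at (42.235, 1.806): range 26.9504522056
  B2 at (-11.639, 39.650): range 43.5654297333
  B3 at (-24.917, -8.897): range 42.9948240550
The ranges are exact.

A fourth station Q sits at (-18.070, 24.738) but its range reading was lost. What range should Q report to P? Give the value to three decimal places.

eq1: (x − 42.235)² + (y − 1.806)² = 26.9504522056²
eq2: (x + 11.639)² + (y − 39.650)² = 43.5654297333²
eq3: (x + 24.917)² + (y + 8.897)² = 42.9948240550²
eq1−eq3, eq1−eq2 (x²,y² cancel):
  -134.304·x − 21.406·y = -2209.271384
  -107.748·x + 75.688·y = -1251.087834
det = -134.304·75.688 − -21.406·-107.748 = -12471.654840
x = (-2209.271384·75.688 − -21.406·-1251.087834) / -12471.654840 = 15.554962
y = (-134.304·-1251.087834 − -2209.271384·-107.748) / -12471.654840 = 5.614209
|P − Q| = √((15.554962 − -18.070)² + (5.614209 − 24.738)²) = 38.682780

38.683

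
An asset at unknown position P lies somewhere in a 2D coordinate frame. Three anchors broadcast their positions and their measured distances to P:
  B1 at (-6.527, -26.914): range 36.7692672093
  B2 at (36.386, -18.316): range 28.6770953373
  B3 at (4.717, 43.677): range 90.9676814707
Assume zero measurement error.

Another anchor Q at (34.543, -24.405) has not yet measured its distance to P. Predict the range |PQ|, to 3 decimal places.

eq1: (x + 6.527)² + (y + 26.914)² = 36.7692672093²
eq2: (x − 36.386)² + (y + 18.316)² = 28.6770953373²
eq3: (x − 4.717)² + (y − 43.677)² = 90.9676814707²
eq2−eq3, eq2−eq1 (x²,y² cancel):
  -63.338·x + 123.986·y = -7182.229709
  -85.826·x − 17.196·y = -1422.054941
det = -63.338·-17.196 − 123.986·-85.826 = 11730.382684
x = (-7182.229709·-17.196 − 123.986·-1422.054941) / 11730.382684 = 25.559313
y = (-63.338·-1422.054941 − -7182.229709·-85.826) / 11730.382684 = -44.870824
|P − Q| = √((25.559313 − 34.543)² + (-44.870824 − -24.405)²) = 22.350762

22.351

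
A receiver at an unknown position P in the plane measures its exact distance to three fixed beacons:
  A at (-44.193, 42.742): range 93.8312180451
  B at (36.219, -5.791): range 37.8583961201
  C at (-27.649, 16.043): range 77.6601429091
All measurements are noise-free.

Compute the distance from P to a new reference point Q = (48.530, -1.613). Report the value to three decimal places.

eq1: (x + 44.193)² + (y − 42.742)² = 93.8312180451²
eq2: (x − 36.219)² + (y + 5.791)² = 37.8583961201²
eq3: (x + 27.649)² + (y − 16.043)² = 77.6601429091²
eq1−eq2, eq1−eq3 (x²,y² cancel):
  160.824·x − 97.066·y = 4936.491152
  33.088·x − 53.398·y = 15.144920
det = 160.824·-53.398 − -97.066·33.088 = -5375.960144
x = (4936.491152·-53.398 − -97.066·15.144920) / -5375.960144 = 48.759420
y = (160.824·15.144920 − 4936.491152·33.088) / -5375.960144 = 29.930087
|P − Q| = √((48.759420 − 48.530)² + (29.930087 − -1.613)²) = 31.543921

31.544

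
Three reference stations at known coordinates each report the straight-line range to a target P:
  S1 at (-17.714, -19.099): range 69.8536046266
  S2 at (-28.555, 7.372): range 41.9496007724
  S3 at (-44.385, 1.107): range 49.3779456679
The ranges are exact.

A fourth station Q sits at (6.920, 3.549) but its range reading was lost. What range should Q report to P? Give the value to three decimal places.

eq1: (x + 17.714)² + (y + 19.099)² = 69.8536046266²
eq2: (x + 28.555)² + (y − 7.372)² = 41.9496007724²
eq3: (x + 44.385)² + (y − 1.107)² = 49.3779456679²
eq2−eq3, eq2−eq1 (x²,y² cancel):
  -31.660·x − 12.530·y = 423.106752
  21.682·x − 52.942·y = -3310.933886
det = -31.660·-52.942 − -12.530·21.682 = 1947.819180
x = (423.106752·-52.942 − -12.530·-3310.933886) / 1947.819180 = -32.798794
y = (-31.660·-3310.933886 − 423.106752·21.682) / 1947.819180 = 49.106389
|P − Q| = √((-32.798794 − 6.920)² + (49.106389 − 3.549)²) = 60.440535

60.441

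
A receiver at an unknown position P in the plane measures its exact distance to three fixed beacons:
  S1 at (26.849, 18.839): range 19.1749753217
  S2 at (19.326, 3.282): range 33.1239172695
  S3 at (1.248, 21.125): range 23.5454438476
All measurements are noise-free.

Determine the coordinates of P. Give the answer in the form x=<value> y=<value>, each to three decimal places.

x=19.162 y=36.406

eq1: (x − 26.849)² + (y − 18.839)² = 19.1749753217²
eq2: (x − 19.326)² + (y − 3.282)² = 33.1239172695²
eq3: (x − 1.248)² + (y − 21.125)² = 23.5454438476²
eq2−eq3, eq2−eq1 (x²,y² cancel):
  -36.156·x + 35.686·y = 606.363298
  15.046·x + 31.114·y = 1421.025139
det = -36.156·31.114 − 35.686·15.046 = -1661.889340
x = (606.363298·31.114 − 35.686·1421.025139) / -1661.889340 = 19.161514
y = (-36.156·1421.025139 − 606.363298·15.046) / -1661.889340 = 36.405509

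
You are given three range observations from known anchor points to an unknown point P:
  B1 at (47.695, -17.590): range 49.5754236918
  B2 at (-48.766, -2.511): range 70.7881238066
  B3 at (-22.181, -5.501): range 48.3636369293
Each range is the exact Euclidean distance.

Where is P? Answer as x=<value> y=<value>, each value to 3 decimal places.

x=17.690 y=21.874

eq1: (x − 47.695)² + (y + 17.590)² = 49.5754236918²
eq2: (x + 48.766)² + (y + 2.511)² = 70.7881238066²
eq3: (x + 22.181)² + (y + 5.501)² = 48.3636369293²
eq2−eq3, eq2−eq1 (x²,y² cancel):
  53.170·x − 5.980·y = 809.746980
  192.922·x − 30.158·y = 2753.029086
det = 53.170·-30.158 − -5.980·192.922 = -449.827300
x = (809.746980·-30.158 − -5.980·2753.029086) / -449.827300 = 17.689534
y = (53.170·2753.029086 − 809.746980·192.922) / -449.827300 = 21.873840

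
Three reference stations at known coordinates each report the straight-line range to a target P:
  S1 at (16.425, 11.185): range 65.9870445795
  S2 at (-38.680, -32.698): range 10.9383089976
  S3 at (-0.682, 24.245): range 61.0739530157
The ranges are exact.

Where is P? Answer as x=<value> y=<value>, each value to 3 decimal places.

eq1: (x − 16.425)² + (y − 11.185)² = 65.9870445795²
eq2: (x + 38.680)² + (y + 32.698)² = 10.9383089976²
eq3: (x + 0.682)² + (y − 24.245)² = 61.0739530157²
eq2−eq1, eq2−eq3 (x²,y² cancel):
  110.210·x + 87.766·y = -6405.060203
  75.996·x + 113.886·y = -5587.397588
det = 110.210·113.886 − 87.766·75.996 = 5881.511124
x = (-6405.060203·113.886 − 87.766·-5587.397588) / 5881.511124 = -40.646552
y = (110.210·-5587.397588 − -6405.060203·75.996) / 5881.511124 = -21.937922

x=-40.647 y=-21.938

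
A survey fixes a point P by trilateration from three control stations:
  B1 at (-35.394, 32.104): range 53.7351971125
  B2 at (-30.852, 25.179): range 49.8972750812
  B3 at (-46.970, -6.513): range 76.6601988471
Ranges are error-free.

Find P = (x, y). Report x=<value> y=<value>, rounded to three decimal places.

x=18.319 y=33.664

eq1: (x + 35.394)² + (y − 32.104)² = 53.7351971125²
eq2: (x + 30.852)² + (y − 25.179)² = 49.8972750812²
eq3: (x + 46.970)² + (y + 6.513)² = 76.6601988471²
eq1−eq2, eq1−eq3 (x²,y² cancel):
  9.084·x − 13.850·y = -299.840759
  -23.152·x − 77.234·y = -3024.116662
det = 9.084·-77.234 − -13.850·-23.152 = -1022.248856
x = (-299.840759·-77.234 − -13.850·-3024.116662) / -1022.248856 = 18.318548
y = (9.084·-3024.116662 − -299.840759·-23.152) / -1022.248856 = 33.664003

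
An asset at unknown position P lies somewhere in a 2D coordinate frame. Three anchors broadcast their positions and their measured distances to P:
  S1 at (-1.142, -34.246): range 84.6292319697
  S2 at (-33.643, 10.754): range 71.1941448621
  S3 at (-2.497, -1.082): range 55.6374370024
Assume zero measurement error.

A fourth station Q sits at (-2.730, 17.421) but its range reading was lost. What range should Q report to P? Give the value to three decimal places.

41.845

eq1: (x + 1.142)² + (y + 34.246)² = 84.6292319697²
eq2: (x + 33.643)² + (y − 10.754)² = 71.1941448621²
eq3: (x + 2.497)² + (y + 1.082)² = 55.6374370024²
eq2−eq1, eq2−eq3 (x²,y² cancel):
  65.002·x − 90.000·y = -2166.907926
  62.292·x − 23.672·y = 732.987634
det = 65.002·-23.672 − -90.000·62.292 = 4067.552656
x = (-2166.907926·-23.672 − -90.000·732.987634) / 4067.552656 = 28.829112
y = (65.002·732.987634 − -2166.907926·62.292) / 4067.552656 = 44.898421
|P − Q| = √((28.829112 − -2.730)² + (44.898421 − 17.421)²) = 41.844787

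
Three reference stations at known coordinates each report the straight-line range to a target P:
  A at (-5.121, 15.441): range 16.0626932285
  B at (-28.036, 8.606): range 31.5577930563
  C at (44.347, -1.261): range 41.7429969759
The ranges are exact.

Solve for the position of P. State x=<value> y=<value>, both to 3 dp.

x=2.689 y=1.405

eq1: (x + 5.121)² + (y − 15.441)² = 16.0626932285²
eq2: (x + 28.036)² + (y − 8.606)² = 31.5577930563²
eq3: (x − 44.347)² + (y + 1.261)² = 41.7429969759²
eq2−eq3, eq2−eq1 (x²,y² cancel):
  144.766·x − 19.734·y = 361.582504
  45.830·x + 13.670·y = 142.452779
det = 144.766·13.670 − -19.734·45.830 = 2883.360440
x = (361.582504·13.670 − -19.734·142.452779) / 2883.360440 = 2.689222
y = (144.766·142.452779 − 361.582504·45.830) / 2883.360440 = 1.404955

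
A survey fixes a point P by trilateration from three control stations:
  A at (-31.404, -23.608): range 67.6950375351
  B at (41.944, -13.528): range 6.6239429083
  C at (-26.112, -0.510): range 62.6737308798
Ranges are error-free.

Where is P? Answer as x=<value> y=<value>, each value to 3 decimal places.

eq1: (x + 31.404)² + (y + 23.608)² = 67.6950375351²
eq2: (x − 41.944)² + (y + 13.528)² = 6.6239429083²
eq3: (x + 26.112)² + (y + 0.510)² = 62.6737308798²
eq2−eq1, eq2−eq3 (x²,y² cancel):
  -146.696·x − 20.160·y = -4937.498527
  -136.112·x + 26.036·y = -5144.329199
det = -146.696·26.036 − -20.160·-136.112 = -6563.394976
x = (-4937.498527·26.036 − -20.160·-5144.329199) / -6563.394976 = 35.387538
y = (-146.696·-5144.329199 − -4937.498527·-136.112) / -6563.394976 = -12.584907

x=35.388 y=-12.585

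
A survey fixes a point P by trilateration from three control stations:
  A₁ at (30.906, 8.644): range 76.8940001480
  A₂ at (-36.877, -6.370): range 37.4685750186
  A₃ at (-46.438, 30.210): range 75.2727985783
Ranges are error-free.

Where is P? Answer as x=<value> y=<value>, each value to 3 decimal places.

x=-26.601 y=-42.402

eq1: (x − 30.906)² + (y − 8.644)² = 76.8940001480²
eq2: (x + 36.877)² + (y + 6.370)² = 37.4685750186²
eq3: (x + 46.438)² + (y − 30.210)² = 75.2727985783²
eq2−eq3, eq2−eq1 (x²,y² cancel):
  -19.122·x + 73.160·y = -2593.458177
  135.566·x + 30.028·y = -4879.383602
det = -19.122·30.028 − 73.160·135.566 = -10492.203976
x = (-2593.458177·30.028 − 73.160·-4879.383602) / -10492.203976 = -26.600640
y = (-19.122·-4879.383602 − -2593.458177·135.566) / -10492.203976 = -42.401799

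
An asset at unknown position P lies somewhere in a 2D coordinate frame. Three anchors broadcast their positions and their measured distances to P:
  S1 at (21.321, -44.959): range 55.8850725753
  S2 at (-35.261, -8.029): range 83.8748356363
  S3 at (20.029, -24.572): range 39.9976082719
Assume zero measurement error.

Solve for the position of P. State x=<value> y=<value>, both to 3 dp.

x=47.702 y=4.308

eq1: (x − 21.321)² + (y + 44.959)² = 55.8850725753²
eq2: (x + 35.261)² + (y + 8.029)² = 83.8748356363²
eq3: (x − 20.029)² + (y + 24.572)² = 39.9976082719²
eq2−eq3, eq2−eq1 (x²,y² cancel):
  110.580·x − 33.086·y = 5132.320449
  113.164·x − 73.860·y = 5079.940476
det = 110.580·-73.860 − -33.086·113.164 = -4423.294696
x = (5132.320449·-73.860 − -33.086·5079.940476) / -4423.294696 = 47.701610
y = (110.580·5079.940476 − 5132.320449·113.164) / -4423.294696 = 4.307670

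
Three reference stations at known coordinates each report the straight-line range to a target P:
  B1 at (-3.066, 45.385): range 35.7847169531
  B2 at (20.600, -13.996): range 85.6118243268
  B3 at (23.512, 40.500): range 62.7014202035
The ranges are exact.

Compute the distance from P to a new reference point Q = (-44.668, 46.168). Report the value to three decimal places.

eq1: (x + 3.066)² + (y − 45.385)² = 35.7847169531²
eq2: (x − 20.600)² + (y + 13.996)² = 85.6118243268²
eq3: (x − 23.512)² + (y − 40.500)² = 62.7014202035²
eq1−eq3, eq1−eq2 (x²,y² cancel):
  53.156·x − 9.770·y = -2527.056565
  47.332·x − 118.762·y = -7497.789062
det = 53.156·-118.762 − -9.770·47.332 = -5850.479232
x = (-2527.056565·-118.762 − -9.770·-7497.789062) / -5850.479232 = -38.777147
y = (53.156·-7497.789062 − -2527.056565·47.332) / -5850.479232 = 47.678459
|P − Q| = √((-38.777147 − -44.668)² + (47.678459 − 46.168)²) = 6.081417

6.081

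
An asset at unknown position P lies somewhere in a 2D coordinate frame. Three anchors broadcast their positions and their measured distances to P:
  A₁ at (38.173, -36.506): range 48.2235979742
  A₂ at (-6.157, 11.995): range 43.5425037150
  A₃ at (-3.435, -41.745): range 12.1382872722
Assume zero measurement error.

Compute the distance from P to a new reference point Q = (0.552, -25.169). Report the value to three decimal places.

eq1: (x − 38.173)² + (y + 36.506)² = 48.2235979742²
eq2: (x + 6.157)² + (y − 11.995)² = 43.5425037150²
eq3: (x + 3.435)² + (y + 41.745)² = 12.1382872722²
eq3−eq2, eq3−eq1 (x²,y² cancel):
  -5.444·x + 107.480·y = -3321.267188
  83.216·x + 10.478·y = -1142.755669
det = -5.444·10.478 − 107.480·83.216 = -9001.097912
x = (-3321.267188·10.478 − 107.480·-1142.755669) / -9001.097912 = -9.779156
y = (-5.444·-1142.755669 − -3321.267188·83.216) / -9001.097912 = -31.396585
|P − Q| = √((-9.779156 − 0.552)² + (-31.396585 − -25.169)²) = 12.062985

12.063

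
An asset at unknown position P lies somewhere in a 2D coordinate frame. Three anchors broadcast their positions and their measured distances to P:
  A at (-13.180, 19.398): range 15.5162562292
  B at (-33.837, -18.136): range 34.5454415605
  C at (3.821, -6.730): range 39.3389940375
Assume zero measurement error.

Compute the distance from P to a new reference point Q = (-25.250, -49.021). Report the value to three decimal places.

eq1: (x + 13.180)² + (y − 19.398)² = 15.5162562292²
eq2: (x + 33.837)² + (y + 18.136)² = 34.5454415605²
eq3: (x − 3.821)² + (y + 6.730)² = 39.3389940375²
eq3−eq1, eq3−eq2 (x²,y² cancel):
  -34.002·x + 52.256·y = 1796.904108
  -75.316·x − 22.812·y = 1768.133043
det = -34.002·-22.812 − 52.256·-75.316 = 4711.366520
x = (1796.904108·-22.812 − 52.256·1768.133043) / 4711.366520 = -28.311645
y = (-34.002·1768.133043 − 1796.904108·-75.316) / 4711.366520 = 15.964704
|P − Q| = √((-28.311645 − -25.250)² + (15.964704 − -49.021)²) = 65.057785

65.058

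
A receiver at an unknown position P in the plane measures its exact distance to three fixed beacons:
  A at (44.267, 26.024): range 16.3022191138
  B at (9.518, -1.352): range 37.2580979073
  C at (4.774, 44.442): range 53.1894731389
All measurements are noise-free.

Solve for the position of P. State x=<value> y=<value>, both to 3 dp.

x=45.086 y=9.742

eq1: (x − 44.267)² + (y − 26.024)² = 16.3022191138²
eq2: (x − 9.518)² + (y + 1.352)² = 37.2580979073²
eq3: (x − 4.774)² + (y − 44.442)² = 53.1894731389²
eq1−eq3, eq1−eq2 (x²,y² cancel):
  -78.986·x + 36.836·y = -3202.291130
  -69.498·x − 54.752·y = -3666.799149
det = -78.986·-54.752 − 36.836·-69.498 = 6884.669800
x = (-3202.291130·-54.752 − 36.836·-3666.799149) / 6884.669800 = 45.085976
y = (-78.986·-3666.799149 − -3202.291130·-69.498) / 6884.669800 = 9.742365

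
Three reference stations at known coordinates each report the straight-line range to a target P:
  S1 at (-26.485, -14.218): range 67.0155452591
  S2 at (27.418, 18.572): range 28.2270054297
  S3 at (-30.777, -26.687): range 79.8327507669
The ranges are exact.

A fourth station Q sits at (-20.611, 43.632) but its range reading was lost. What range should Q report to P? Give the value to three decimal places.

eq1: (x + 26.485)² + (y + 14.218)² = 67.0155452591²
eq2: (x − 27.418)² + (y − 18.572)² = 28.2270054297²
eq3: (x + 30.777)² + (y + 26.687)² = 79.8327507669²
eq1−eq3, eq1−eq2 (x²,y² cancel):
  -8.584·x − 24.938·y = -1126.371840
  107.806·x + 65.580·y = 3887.378630
det = -8.584·65.580 − -24.938·107.806 = 2125.527308
x = (-1126.371840·65.580 − -24.938·3887.378630) / 2125.527308 = 10.856592
y = (-8.584·3887.378630 − -1126.371840·107.806) / 2125.527308 = 41.429900
|P − Q| = √((10.856592 − -20.611)² + (41.429900 − 43.632)²) = 31.544549

31.545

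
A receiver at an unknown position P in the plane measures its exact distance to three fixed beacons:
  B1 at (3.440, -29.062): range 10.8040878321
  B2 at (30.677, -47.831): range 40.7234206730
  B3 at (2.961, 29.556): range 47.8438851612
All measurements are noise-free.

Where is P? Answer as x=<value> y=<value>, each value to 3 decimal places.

x=2.649 y=-18.287

eq1: (x − 3.440)² + (y + 29.062)² = 10.8040878321²
eq2: (x − 30.677)² + (y + 47.831)² = 40.7234206730²
eq3: (x − 2.961)² + (y − 29.556)² = 47.8438851612²
eq2−eq1, eq2−eq3 (x²,y² cancel):
  -54.474·x + 37.538·y = -830.780769
  -55.432·x + 154.774·y = -2977.198589
det = -54.474·154.774 − 37.538·-55.432 = -6350.352460
x = (-830.780769·154.774 − 37.538·-2977.198589) / -6350.352460 = 2.649488
y = (-54.474·-2977.198589 − -830.780769·-55.432) / -6350.352460 = -18.286871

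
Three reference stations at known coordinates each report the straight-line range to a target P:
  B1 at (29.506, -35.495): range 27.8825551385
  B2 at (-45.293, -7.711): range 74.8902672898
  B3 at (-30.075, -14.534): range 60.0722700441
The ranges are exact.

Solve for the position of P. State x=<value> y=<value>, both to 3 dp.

x=29.597 y=-7.613

eq1: (x − 29.506)² + (y + 35.495)² = 27.8825551385²
eq2: (x + 45.293)² + (y + 7.711)² = 74.8902672898²
eq3: (x + 30.075)² + (y + 14.534)² = 60.0722700441²
eq2−eq1, eq2−eq3 (x²,y² cancel):
  149.598·x − 55.568·y = 4850.698945
  30.436·x − 13.646·y = 1004.701917
det = 149.598·-13.646 − -55.568·30.436 = -350.146660
x = (4850.698945·-13.646 − -55.568·1004.701917) / -350.146660 = 29.597203
y = (149.598·1004.701917 − 4850.698945·30.436) / -350.146660 = -7.612594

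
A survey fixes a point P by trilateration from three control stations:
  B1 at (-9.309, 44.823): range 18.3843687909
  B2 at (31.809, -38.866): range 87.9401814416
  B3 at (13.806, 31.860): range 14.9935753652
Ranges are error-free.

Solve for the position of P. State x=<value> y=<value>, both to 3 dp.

x=9.033 y=46.074

eq1: (x + 9.309)² + (y − 44.823)² = 18.3843687909²
eq2: (x − 31.809)² + (y + 38.866)² = 87.9401814416²
eq3: (x − 13.806)² + (y − 31.860)² = 14.9935753652²
eq2−eq1, eq2−eq3 (x²,y² cancel):
  -82.236·x + 167.378·y = 6968.870869
  -36.006·x + 141.452·y = 6191.955009
det = -82.236·141.452 − 167.378·-36.006 = -5605.834404
x = (6968.870869·141.452 − 167.378·6191.955009) / -5605.834404 = 9.032790
y = (-82.236·6191.955009 − 6968.870869·-36.006) / -5605.834404 = 46.073506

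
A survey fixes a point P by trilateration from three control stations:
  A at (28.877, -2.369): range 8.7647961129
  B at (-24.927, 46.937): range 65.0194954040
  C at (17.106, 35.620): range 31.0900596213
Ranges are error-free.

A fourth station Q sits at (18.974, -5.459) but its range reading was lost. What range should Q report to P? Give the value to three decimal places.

eq1: (x − 28.877)² + (y + 2.369)² = 8.7647961129²
eq2: (x + 24.927)² + (y − 46.937)² = 65.0194954040²
eq3: (x − 17.106)² + (y − 35.620)² = 31.0900596213²
eq2−eq3, eq2−eq1 (x²,y² cancel):
  84.066·x − 22.634·y = 1997.905313
  107.608·x − 98.612·y = 2165.769124
det = 84.066·-98.612 − -22.634·107.608 = -5854.316920
x = (1997.905313·-98.612 − -22.634·2165.769124) / -5854.316920 = 25.280049
y = (84.066·2165.769124 − 1997.905313·107.608) / -5854.316920 = 5.623721
|P − Q| = √((25.280049 − 18.974)² + (5.623721 − -5.459)²) = 12.751195

12.751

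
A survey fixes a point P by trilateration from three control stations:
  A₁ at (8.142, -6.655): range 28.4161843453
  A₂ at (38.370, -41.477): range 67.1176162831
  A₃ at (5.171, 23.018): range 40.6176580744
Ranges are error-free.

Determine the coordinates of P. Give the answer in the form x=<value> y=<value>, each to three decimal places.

x=-20.200 y=-8.701

eq1: (x − 8.142)² + (y + 6.655)² = 28.4161843453²
eq2: (x − 38.370)² + (y + 41.477)² = 67.1176162831²
eq3: (x − 5.171)² + (y − 23.018)² = 40.6176580744²
eq3−eq2, eq3−eq1 (x²,y² cancel):
  66.398·x − 128.990·y = -218.949404
  5.942·x − 59.346·y = 396.328239
det = 66.398·-59.346 − -128.990·5.942 = -3173.997128
x = (-218.949404·-59.346 − -128.990·396.328239) / -3173.997128 = -20.200444
y = (66.398·396.328239 − -218.949404·5.942) / -3173.997128 = -8.700827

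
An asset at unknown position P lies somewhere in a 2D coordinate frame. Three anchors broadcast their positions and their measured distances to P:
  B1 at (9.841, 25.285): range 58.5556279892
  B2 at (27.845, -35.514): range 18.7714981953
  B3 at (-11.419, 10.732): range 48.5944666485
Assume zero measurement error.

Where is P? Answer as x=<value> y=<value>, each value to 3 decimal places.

eq1: (x − 9.841)² + (y − 25.285)² = 58.5556279892²
eq2: (x − 27.845)² + (y + 35.514)² = 18.7714981953²
eq3: (x + 11.419)² + (y − 10.732)² = 48.5944666485²
eq1−eq2, eq1−eq3 (x²,y² cancel):
  36.008·x − 121.598·y = 4376.804140
  -42.520·x − 29.106·y = 576.732259
det = 36.008·-29.106 − -121.598·-42.520 = -6218.395808
x = (4376.804140·-29.106 − -121.598·576.732259) / -6218.395808 = 9.208448
y = (36.008·576.732259 − 4376.804140·-42.520) / -6218.395808 = -33.267211

x=9.208 y=-33.267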